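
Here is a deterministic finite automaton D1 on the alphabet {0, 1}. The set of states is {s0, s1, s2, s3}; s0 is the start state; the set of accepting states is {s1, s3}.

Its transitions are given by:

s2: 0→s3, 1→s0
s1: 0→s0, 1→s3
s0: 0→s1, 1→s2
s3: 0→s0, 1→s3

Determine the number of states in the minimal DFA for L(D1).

2

All states are reachable from the start state.
Initial partition by acceptance: {s1,s3} | {s0,s2}.
Stable partition: {s1,s3} | {s0,s2} — 2 equivalence classes.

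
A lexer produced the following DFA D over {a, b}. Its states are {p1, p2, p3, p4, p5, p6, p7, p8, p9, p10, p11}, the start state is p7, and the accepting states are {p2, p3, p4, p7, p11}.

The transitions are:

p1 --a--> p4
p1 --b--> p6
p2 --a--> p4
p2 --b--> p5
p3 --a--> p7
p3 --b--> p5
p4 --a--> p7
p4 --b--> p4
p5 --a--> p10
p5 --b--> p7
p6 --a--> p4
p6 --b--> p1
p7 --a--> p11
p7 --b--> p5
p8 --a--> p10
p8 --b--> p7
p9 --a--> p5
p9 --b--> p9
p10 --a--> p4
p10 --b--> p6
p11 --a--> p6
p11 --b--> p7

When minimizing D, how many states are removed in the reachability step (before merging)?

No path from p7 leads to p2, p3, p8, p9; the other 7 states are all reachable.

4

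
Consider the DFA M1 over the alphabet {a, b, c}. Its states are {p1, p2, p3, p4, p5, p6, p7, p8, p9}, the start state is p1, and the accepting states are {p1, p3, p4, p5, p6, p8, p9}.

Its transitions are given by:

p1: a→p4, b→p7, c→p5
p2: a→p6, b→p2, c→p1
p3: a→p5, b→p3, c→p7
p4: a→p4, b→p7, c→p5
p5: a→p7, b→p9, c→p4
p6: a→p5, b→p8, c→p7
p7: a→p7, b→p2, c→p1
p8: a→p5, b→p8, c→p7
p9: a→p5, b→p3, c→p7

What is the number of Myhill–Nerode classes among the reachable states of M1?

5

Every state is reachable, so we keep all 9.
Initial partition by acceptance: {p1,p3,p4,p5,p6,p8,p9} | {p2,p7}.
Split {p1,p3,p4,p5,p6,p8,p9} by δ(·,a) → {p1,p3,p4,p6,p8,p9} and {p5}.
Split {p1,p3,p4,p6,p8,p9} by δ(·,a) → {p3,p6,p8,p9} and {p1,p4}.
On input a, block {p2,p7} splits into {p2} and {p7}.
Stable partition: {p3,p6,p8,p9} | {p2} | {p5} | {p1,p4} | {p7} — 5 equivalence classes.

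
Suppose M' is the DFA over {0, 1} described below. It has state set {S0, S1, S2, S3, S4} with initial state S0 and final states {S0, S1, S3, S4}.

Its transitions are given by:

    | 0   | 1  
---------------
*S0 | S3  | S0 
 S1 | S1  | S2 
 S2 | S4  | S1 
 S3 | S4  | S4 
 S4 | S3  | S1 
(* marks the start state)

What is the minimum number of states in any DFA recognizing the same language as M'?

5

Initial partition by acceptance: {S0,S1,S3,S4} | {S2}.
Split {S0,S1,S3,S4} by δ(·,1) → {S0,S3,S4} and {S1}.
Refine {S0,S3,S4} on symbol 1: members go to different blocks, giving {S0,S3} and {S4}.
Refine {S0,S3} on symbol 0: members go to different blocks, giving {S0} and {S3}.
No further refinement is possible. Final partition (5 blocks): {S0} | {S2} | {S1} | {S4} | {S3}.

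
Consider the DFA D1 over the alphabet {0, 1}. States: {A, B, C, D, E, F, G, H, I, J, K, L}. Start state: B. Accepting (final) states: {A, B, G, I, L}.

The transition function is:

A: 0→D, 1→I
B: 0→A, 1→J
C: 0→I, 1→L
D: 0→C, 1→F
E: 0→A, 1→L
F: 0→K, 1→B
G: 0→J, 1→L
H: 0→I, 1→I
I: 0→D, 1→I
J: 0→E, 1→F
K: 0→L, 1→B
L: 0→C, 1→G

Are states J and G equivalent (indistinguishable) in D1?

Reachable states from the start: {A,B,C,D,E,F,G,I,J,K,L}. Unreachable: {H} — drop them.
Start with accepting vs non-accepting: {A,B,G,I,L} | {C,D,E,F,J,K}.
On input 0, block {A,B,G,I,L} splits into {A,G,I,L} and {B}.
Split {C,D,E,F,J,K} by δ(·,0) → {C,E,K} and {D,F,J}.
Split {A,G,I,L} by δ(·,0) → {A,G,I} and {L}.
On input 1, block {A,G,I} splits into {A,I} and {G}.
On input 0, block {C,E,K} splits into {C,E} and {K}.
Split {D,F,J} by δ(·,0) → {D,J} and {F}.
No further refinement is possible. Final partition (8 blocks): {A,I} | {C,E} | {B} | {D,J} | {L} | {G} | {K} | {F}.
J and G end up in different blocks, so they are distinguishable. For instance, the string 'ε' is accepted from only G.

No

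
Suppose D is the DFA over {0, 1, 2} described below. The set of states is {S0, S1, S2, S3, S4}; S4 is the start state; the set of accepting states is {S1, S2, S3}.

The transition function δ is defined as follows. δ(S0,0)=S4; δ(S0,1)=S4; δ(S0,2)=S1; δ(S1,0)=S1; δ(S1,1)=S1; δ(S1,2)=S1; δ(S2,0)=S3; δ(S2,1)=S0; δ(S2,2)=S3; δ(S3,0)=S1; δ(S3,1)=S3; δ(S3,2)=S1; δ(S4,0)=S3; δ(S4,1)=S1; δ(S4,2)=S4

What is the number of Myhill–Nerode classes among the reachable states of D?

States {S0,S2} cannot be reached from the start state, so discard them.
Start with accepting vs non-accepting: {S1,S3} | {S4}.
The partition is now stable with 2 blocks: {S1,S3} | {S4}.

2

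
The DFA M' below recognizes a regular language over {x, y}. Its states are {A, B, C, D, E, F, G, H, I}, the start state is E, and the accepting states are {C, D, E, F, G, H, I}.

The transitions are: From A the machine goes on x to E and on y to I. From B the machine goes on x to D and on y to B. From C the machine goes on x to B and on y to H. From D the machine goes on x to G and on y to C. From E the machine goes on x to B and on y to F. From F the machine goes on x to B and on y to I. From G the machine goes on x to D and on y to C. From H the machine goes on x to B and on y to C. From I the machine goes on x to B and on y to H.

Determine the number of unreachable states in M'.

1

BFS from E reaches {B, C, D, E, F, G, H, I}; the 1 state(s) A are never visited.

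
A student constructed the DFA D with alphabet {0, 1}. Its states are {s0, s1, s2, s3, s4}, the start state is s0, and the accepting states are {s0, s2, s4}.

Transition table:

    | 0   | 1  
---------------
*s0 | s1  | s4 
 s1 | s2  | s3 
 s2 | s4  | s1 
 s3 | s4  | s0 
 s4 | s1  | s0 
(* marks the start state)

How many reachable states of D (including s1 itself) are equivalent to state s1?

1

Start with accepting vs non-accepting: {s0,s2,s4} | {s1,s3}.
On input 0, block {s0,s2,s4} splits into {s0,s4} and {s2}.
Refine {s1,s3} on symbol 0: members go to different blocks, giving {s1} and {s3}.
Stable partition: {s0,s4} | {s1} | {s2} | {s3} — 4 equivalence classes.
The equivalence class containing s1 is {s1}, of size 1.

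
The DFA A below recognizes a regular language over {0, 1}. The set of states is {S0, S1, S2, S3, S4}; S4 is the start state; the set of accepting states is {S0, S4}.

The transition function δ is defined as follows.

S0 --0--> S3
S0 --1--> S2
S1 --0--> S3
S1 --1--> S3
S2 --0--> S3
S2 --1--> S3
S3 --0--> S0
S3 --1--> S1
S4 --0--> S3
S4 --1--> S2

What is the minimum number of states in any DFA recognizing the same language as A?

3

Initial partition by acceptance: {S0,S4} | {S1,S2,S3}.
Split {S1,S2,S3} by δ(·,0) → {S1,S2} and {S3}.
Stable partition: {S0,S4} | {S1,S2} | {S3} — 3 equivalence classes.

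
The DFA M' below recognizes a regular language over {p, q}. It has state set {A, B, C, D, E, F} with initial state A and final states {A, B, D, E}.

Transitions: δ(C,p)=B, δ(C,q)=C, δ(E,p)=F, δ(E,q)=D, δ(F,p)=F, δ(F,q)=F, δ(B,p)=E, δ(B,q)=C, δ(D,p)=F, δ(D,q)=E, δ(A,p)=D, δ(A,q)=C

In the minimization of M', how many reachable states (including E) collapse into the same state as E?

2

Every state is reachable, so we keep all 6.
P0 = {A,B,D,E} | {C,F}.
Split {A,B,D,E} by δ(·,p) → {A,B} and {D,E}.
Refine {C,F} on symbol p: members go to different blocks, giving {C} and {F}.
Stable partition: {A,B} | {C} | {D,E} | {F} — 4 equivalence classes.
State E belongs to the block {D,E}, which has 2 states.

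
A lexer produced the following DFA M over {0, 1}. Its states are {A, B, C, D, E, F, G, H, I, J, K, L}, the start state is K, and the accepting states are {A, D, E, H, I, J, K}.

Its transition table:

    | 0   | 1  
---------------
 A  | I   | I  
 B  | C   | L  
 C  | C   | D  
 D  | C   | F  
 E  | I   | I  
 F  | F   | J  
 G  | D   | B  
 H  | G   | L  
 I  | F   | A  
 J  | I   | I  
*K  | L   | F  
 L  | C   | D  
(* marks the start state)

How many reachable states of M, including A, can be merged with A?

2

First remove the unreachable states {B,E,G,H}; 8 states remain.
Initial partition by acceptance: {A,D,I,J,K} | {C,F,L}.
On input 0, block {A,D,I,J,K} splits into {D,I,K} and {A,J}.
Split {D,I,K} by δ(·,1) → {D,K} and {I}.
Refine {C,F,L} on symbol 1: members go to different blocks, giving {C,L} and {F}.
No further refinement is possible. Final partition (5 blocks): {D,K} | {C,L} | {A,J} | {I} | {F}.
The equivalence class containing A is {A,J}, of size 2.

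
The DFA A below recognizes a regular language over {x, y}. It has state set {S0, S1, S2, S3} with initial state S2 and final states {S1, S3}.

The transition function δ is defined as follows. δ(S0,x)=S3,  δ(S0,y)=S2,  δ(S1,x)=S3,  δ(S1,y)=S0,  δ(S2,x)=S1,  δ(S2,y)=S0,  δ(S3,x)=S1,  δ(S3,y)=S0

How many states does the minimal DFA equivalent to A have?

All states are reachable from the start state.
P0 = {S1,S3} | {S0,S2}.
No further refinement is possible. Final partition (2 blocks): {S1,S3} | {S0,S2}.

2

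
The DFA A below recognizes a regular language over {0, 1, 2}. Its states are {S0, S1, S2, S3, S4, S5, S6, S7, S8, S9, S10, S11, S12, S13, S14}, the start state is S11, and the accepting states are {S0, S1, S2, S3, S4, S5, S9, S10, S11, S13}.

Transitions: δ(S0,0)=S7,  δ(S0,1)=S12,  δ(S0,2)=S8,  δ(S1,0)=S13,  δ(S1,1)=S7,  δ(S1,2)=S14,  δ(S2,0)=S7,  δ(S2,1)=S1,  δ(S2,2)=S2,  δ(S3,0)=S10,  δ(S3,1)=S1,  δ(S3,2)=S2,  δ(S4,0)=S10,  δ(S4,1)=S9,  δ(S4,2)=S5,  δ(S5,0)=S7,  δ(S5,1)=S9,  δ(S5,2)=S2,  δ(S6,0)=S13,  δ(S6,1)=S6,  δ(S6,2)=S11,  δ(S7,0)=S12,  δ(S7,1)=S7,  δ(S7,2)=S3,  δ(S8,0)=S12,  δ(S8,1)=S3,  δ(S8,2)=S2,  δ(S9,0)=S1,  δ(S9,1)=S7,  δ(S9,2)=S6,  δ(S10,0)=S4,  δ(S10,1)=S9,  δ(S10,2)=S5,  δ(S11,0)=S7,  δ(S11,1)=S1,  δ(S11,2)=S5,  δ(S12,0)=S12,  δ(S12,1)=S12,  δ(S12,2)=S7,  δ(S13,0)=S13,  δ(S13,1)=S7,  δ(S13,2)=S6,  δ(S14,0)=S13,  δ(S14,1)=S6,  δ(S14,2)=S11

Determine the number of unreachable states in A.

No path from S11 leads to S0, S8; the other 13 states are all reachable.

2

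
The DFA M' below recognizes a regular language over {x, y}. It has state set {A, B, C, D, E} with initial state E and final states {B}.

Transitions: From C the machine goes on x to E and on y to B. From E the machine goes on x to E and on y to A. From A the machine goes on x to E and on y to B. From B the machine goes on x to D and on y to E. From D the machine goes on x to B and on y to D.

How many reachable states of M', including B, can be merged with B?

Reachable states from the start: {A,B,D,E}. Unreachable: {C} — drop them.
P0 = {B} | {A,D,E}.
Split {A,D,E} by δ(·,x) → {A,E} and {D}.
On input y, block {A,E} splits into {A} and {E}.
No further refinement is possible. Final partition (4 blocks): {B} | {A} | {D} | {E}.
State B belongs to the block {B}, which has 1 states.

1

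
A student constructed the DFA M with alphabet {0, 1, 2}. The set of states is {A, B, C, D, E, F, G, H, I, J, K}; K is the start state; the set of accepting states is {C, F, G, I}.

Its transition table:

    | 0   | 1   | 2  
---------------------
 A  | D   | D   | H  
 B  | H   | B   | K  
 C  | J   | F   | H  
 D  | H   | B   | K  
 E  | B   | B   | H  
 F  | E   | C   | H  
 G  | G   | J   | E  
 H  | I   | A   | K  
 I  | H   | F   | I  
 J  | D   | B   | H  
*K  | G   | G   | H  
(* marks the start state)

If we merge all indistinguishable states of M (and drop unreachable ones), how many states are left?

7

All states are reachable from the start state.
Initial partition by acceptance: {C,F,G,I} | {A,B,D,E,H,J,K}.
Refine {C,F,G,I} on symbol 0: members go to different blocks, giving {C,F,I} and {G}.
Split {C,F,I} by δ(·,2) → {C,F} and {I}.
On input 0, block {A,B,D,E,H,J,K} splits into {A,B,D,E,J} and {H} and {K}.
Split {A,B,D,E,J} by δ(·,0) → {A,E,J} and {B,D}.
The partition is now stable with 7 blocks: {C,F} | {A,E,J} | {G} | {I} | {H} | {K} | {B,D}.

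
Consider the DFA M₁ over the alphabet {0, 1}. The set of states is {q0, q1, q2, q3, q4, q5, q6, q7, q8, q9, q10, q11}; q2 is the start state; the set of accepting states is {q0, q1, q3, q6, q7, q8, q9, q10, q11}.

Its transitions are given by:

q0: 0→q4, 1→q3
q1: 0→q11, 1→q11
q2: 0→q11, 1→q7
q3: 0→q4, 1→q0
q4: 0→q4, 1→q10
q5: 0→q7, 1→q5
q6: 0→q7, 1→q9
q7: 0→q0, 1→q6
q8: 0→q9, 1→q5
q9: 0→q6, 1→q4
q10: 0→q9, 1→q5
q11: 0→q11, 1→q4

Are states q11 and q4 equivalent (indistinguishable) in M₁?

No

States {q1,q8} cannot be reached from the start state, so discard them.
Initial partition by acceptance: {q0,q3,q6,q7,q9,q10,q11} | {q2,q4,q5}.
Refine {q0,q3,q6,q7,q9,q10,q11} on symbol 0: members go to different blocks, giving {q6,q7,q9,q10,q11} and {q0,q3}.
Refine {q6,q7,q9,q10,q11} on symbol 0: members go to different blocks, giving {q6,q9,q10,q11} and {q7}.
On input 0, block {q6,q9,q10,q11} splits into {q9,q10,q11} and {q6}.
On input 0, block {q9,q10,q11} splits into {q10,q11} and {q9}.
Split {q10,q11} by δ(·,0) → {q10} and {q11}.
Split {q2,q4,q5} by δ(·,0) → {q2} and {q4} and {q5}.
The partition is now stable with 9 blocks: {q10} | {q2} | {q0,q3} | {q7} | {q6} | {q9} | {q11} | {q4} | {q5}.
q11 and q4 end up in different blocks, so they are distinguishable. For instance, the string 'ε' is accepted from only q11.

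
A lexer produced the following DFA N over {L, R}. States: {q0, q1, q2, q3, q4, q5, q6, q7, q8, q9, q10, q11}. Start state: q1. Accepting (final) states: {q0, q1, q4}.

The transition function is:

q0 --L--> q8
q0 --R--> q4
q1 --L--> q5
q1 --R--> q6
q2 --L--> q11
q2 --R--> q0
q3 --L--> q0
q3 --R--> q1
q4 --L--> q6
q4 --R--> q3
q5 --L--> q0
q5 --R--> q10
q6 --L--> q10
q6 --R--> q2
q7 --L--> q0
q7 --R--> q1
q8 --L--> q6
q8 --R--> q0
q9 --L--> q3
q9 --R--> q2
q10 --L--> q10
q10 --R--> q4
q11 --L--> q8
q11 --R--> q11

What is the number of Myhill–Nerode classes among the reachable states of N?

10

States {q7,q9} cannot be reached from the start state, so discard them.
P0 = {q0,q1,q4} | {q2,q3,q5,q6,q8,q10,q11}.
On input R, block {q0,q1,q4} splits into {q1,q4} and {q0}.
On input L, block {q2,q3,q5,q6,q8,q10,q11} splits into {q2,q6,q8,q10,q11} and {q3,q5}.
Split {q1,q4} by δ(·,L) → {q1} and {q4}.
On input R, block {q2,q6,q8,q10,q11} splits into {q2,q8} and {q6,q11} and {q10}.
On input R, block {q3,q5} splits into {q3} and {q5}.
On input L, block {q6,q11} splits into {q6} and {q11}.
On input L, block {q2,q8} splits into {q2} and {q8}.
No further refinement is possible. Final partition (10 blocks): {q1} | {q2} | {q0} | {q3} | {q4} | {q6} | {q10} | {q5} | {q11} | {q8}.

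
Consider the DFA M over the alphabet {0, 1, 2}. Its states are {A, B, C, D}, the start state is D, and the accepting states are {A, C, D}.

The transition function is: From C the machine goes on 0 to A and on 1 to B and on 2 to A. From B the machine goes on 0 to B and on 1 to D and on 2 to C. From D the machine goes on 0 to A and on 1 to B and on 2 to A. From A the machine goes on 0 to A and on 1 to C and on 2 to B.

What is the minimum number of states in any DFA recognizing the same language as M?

3

Every state is reachable, so we keep all 4.
Initial partition by acceptance: {A,C,D} | {B}.
Split {A,C,D} by δ(·,1) → {C,D} and {A}.
The partition is now stable with 3 blocks: {C,D} | {B} | {A}.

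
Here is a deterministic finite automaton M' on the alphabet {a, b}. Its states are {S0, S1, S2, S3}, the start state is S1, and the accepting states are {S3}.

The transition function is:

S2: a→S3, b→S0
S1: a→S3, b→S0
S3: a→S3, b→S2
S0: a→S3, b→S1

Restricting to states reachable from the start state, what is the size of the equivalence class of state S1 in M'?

Initial partition by acceptance: {S3} | {S0,S1,S2}.
The partition is now stable with 2 blocks: {S3} | {S0,S1,S2}.
The equivalence class containing S1 is {S0,S1,S2}, of size 3.

3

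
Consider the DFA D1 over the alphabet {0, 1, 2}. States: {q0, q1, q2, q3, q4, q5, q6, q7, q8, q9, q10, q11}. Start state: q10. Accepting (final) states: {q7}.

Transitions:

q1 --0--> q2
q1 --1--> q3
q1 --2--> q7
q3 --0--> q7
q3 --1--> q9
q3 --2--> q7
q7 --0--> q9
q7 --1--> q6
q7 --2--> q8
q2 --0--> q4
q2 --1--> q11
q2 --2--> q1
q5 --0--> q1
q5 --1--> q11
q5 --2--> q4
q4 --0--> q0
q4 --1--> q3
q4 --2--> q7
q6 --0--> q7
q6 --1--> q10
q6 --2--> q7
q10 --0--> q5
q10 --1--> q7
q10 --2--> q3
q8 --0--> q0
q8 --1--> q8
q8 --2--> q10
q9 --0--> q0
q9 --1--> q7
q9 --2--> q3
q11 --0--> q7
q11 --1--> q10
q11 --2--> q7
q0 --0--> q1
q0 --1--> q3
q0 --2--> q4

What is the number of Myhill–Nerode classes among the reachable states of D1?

Every state is reachable, so we keep all 12.
Start with accepting vs non-accepting: {q7} | {q0,q1,q2,q3,q4,q5,q6,q8,q9,q10,q11}.
On input 0, block {q0,q1,q2,q3,q4,q5,q6,q8,q9,q10,q11} splits into {q0,q1,q2,q4,q5,q8,q9,q10} and {q3,q6,q11}.
Refine {q0,q1,q2,q4,q5,q8,q9,q10} on symbol 1: members go to different blocks, giving {q0,q1,q2,q4,q5} and {q9,q10} and {q8}.
On input 2, block {q0,q1,q2,q4,q5} splits into {q0,q2,q5} and {q1,q4}.
No further refinement is possible. Final partition (6 blocks): {q7} | {q0,q2,q5} | {q3,q6,q11} | {q9,q10} | {q8} | {q1,q4}.

6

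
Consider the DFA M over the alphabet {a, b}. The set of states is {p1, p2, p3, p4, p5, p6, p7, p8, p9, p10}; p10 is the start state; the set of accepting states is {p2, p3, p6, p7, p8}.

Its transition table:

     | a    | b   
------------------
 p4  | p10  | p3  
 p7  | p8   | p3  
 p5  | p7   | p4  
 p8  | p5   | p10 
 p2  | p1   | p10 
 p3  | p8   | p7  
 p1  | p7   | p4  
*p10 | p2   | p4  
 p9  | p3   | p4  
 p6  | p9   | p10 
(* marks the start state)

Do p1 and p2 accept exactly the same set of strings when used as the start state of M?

First remove the unreachable states {p6,p9}; 8 states remain.
P0 = {p2,p3,p7,p8} | {p1,p4,p5,p10}.
Refine {p2,p3,p7,p8} on symbol a: members go to different blocks, giving {p2,p8} and {p3,p7}.
Refine {p1,p4,p5,p10} on symbol a: members go to different blocks, giving {p1,p5} and {p4} and {p10}.
Stable partition: {p2,p8} | {p1,p5} | {p3,p7} | {p4} | {p10} — 5 equivalence classes.
p1 and p2 end up in different blocks, so they are distinguishable. For instance, the string 'ε' is accepted from only p2.

No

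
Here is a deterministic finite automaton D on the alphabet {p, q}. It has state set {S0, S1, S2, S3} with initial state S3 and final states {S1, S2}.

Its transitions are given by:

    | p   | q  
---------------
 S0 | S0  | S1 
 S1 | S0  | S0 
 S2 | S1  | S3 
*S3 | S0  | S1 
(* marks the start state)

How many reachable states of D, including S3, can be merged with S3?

First remove the unreachable states {S2}; 3 states remain.
Start with accepting vs non-accepting: {S1} | {S0,S3}.
Stable partition: {S1} | {S0,S3} — 2 equivalence classes.
The equivalence class containing S3 is {S0,S3}, of size 2.

2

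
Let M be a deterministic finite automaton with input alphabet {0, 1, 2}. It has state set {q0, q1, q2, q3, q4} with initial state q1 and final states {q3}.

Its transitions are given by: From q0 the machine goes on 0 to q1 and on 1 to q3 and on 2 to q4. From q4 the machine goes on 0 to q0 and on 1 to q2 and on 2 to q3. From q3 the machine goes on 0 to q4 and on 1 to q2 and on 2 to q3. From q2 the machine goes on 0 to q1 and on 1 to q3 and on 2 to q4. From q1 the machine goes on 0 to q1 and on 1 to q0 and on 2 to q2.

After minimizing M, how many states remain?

4

Initial partition by acceptance: {q3} | {q0,q1,q2,q4}.
Split {q0,q1,q2,q4} by δ(·,1) → {q0,q2} and {q1,q4}.
On input 0, block {q1,q4} splits into {q1} and {q4}.
No further refinement is possible. Final partition (4 blocks): {q3} | {q0,q2} | {q1} | {q4}.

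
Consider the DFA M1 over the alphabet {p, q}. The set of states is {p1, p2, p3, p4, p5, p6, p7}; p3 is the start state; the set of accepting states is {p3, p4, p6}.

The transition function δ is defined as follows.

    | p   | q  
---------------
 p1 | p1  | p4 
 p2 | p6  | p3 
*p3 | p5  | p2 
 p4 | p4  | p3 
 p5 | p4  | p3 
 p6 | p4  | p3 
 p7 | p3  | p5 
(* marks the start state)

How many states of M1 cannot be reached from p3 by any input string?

2

BFS from p3 reaches {p2, p3, p4, p5, p6}; the 2 state(s) p1, p7 are never visited.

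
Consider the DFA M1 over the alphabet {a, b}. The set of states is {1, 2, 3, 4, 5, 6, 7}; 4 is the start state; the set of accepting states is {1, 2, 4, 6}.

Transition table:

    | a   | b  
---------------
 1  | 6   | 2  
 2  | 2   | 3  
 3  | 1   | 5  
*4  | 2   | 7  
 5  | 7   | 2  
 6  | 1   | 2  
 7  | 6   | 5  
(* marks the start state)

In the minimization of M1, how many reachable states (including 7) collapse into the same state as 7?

2

All states are reachable from the start state.
Initial partition by acceptance: {1,2,4,6} | {3,5,7}.
On input b, block {1,2,4,6} splits into {1,6} and {2,4}.
Refine {3,5,7} on symbol a: members go to different blocks, giving {3,7} and {5}.
Stable partition: {1,6} | {3,7} | {2,4} | {5} — 4 equivalence classes.
The equivalence class containing 7 is {3,7}, of size 2.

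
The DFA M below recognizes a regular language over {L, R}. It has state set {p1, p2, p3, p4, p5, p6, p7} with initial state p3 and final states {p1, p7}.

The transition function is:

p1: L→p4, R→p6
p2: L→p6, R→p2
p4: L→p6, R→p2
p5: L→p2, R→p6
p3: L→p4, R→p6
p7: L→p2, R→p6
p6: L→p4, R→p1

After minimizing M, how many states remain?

Reachable states from the start: {p1,p2,p3,p4,p6}. Unreachable: {p5,p7} — drop them.
P0 = {p1} | {p2,p3,p4,p6}.
On input R, block {p2,p3,p4,p6} splits into {p2,p3,p4} and {p6}.
Refine {p2,p3,p4} on symbol L: members go to different blocks, giving {p2,p4} and {p3}.
Stable partition: {p1} | {p2,p4} | {p6} | {p3} — 4 equivalence classes.

4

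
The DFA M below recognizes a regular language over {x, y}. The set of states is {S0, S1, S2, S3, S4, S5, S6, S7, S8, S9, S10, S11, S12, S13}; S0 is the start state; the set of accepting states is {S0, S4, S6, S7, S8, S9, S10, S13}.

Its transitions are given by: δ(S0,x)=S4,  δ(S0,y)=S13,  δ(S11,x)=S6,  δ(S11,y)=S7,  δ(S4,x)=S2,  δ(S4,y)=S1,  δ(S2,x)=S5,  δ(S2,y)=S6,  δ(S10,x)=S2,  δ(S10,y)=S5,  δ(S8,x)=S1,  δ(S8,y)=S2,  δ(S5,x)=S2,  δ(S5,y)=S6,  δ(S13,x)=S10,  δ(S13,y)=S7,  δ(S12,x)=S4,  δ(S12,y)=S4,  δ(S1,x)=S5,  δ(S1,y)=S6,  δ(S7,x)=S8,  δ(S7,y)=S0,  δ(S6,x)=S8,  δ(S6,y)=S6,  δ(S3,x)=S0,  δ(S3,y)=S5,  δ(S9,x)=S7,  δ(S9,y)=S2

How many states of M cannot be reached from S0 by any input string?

4

No path from S0 leads to S3, S9, S11, S12; the other 10 states are all reachable.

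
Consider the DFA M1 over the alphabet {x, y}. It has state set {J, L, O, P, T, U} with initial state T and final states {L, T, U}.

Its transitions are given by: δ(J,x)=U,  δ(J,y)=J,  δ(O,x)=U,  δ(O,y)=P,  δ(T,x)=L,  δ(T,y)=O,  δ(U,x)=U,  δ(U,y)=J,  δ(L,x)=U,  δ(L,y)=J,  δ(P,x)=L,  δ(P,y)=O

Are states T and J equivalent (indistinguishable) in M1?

Every state is reachable, so we keep all 6.
Initial partition by acceptance: {L,T,U} | {J,O,P}.
Stable partition: {L,T,U} | {J,O,P} — 2 equivalence classes.
T and J end up in different blocks, so they are distinguishable. For instance, the string 'ε' is accepted from only T.

No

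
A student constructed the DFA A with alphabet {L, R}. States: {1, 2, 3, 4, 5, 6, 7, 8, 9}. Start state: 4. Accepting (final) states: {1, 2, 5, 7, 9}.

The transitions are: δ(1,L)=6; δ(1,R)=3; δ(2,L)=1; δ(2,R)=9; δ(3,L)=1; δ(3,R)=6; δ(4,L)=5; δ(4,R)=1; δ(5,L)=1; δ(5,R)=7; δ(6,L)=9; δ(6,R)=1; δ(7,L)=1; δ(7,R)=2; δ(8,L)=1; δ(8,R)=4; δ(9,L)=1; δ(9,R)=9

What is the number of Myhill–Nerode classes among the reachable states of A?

4

States {8} cannot be reached from the start state, so discard them.
Start with accepting vs non-accepting: {1,2,5,7,9} | {3,4,6}.
Refine {1,2,5,7,9} on symbol L: members go to different blocks, giving {2,5,7,9} and {1}.
Split {3,4,6} by δ(·,L) → {4,6} and {3}.
No further refinement is possible. Final partition (4 blocks): {2,5,7,9} | {4,6} | {1} | {3}.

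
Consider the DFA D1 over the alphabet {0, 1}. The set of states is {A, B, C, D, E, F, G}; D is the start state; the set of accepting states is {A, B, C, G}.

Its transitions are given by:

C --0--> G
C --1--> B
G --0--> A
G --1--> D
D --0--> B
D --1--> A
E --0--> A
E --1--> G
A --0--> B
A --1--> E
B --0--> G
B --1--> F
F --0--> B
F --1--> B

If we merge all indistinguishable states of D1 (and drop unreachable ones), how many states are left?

2

First remove the unreachable states {C}; 6 states remain.
P0 = {A,B,G} | {D,E,F}.
No further refinement is possible. Final partition (2 blocks): {A,B,G} | {D,E,F}.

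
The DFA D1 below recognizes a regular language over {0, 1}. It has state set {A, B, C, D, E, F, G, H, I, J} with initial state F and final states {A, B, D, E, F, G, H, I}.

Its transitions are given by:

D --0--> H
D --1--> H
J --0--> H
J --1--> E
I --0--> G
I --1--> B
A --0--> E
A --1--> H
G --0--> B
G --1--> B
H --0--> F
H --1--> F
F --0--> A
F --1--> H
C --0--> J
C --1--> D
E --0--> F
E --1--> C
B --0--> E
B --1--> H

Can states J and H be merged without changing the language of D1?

First remove the unreachable states {B,G,I}; 7 states remain.
Initial partition by acceptance: {A,D,E,F,H} | {C,J}.
Refine {A,D,E,F,H} on symbol 1: members go to different blocks, giving {A,D,F,H} and {E}.
Refine {A,D,F,H} on symbol 0: members go to different blocks, giving {D,F,H} and {A}.
Split {D,F,H} by δ(·,0) → {D,H} and {F}.
On input 0, block {D,H} splits into {D} and {H}.
Split {C,J} by δ(·,0) → {C} and {J}.
Stable partition: {D} | {C} | {E} | {A} | {F} | {H} | {J} — 7 equivalence classes.
J and H end up in different blocks, so they are distinguishable. For instance, the string 'ε' is accepted from only H.

No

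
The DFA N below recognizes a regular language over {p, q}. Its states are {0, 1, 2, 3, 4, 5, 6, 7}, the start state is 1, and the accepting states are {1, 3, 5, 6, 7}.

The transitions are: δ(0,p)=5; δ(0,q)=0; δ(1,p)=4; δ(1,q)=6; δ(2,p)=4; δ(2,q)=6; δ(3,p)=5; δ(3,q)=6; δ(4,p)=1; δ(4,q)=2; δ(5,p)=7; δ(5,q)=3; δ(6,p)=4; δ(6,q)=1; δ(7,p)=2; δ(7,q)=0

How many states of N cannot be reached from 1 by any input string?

No path from 1 leads to 0, 3, 5, 7; the other 4 states are all reachable.

4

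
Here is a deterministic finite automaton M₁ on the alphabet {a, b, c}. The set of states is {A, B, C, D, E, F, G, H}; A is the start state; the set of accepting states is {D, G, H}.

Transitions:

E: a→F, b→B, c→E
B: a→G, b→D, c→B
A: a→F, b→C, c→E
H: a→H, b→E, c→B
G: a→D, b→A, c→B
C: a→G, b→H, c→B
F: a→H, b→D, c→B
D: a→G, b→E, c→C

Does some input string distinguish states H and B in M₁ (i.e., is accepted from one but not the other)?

Yes

All states are reachable from the start state.
P0 = {D,G,H} | {A,B,C,E,F}.
On input a, block {A,B,C,E,F} splits into {B,C,F} and {A,E}.
No further refinement is possible. Final partition (3 blocks): {D,G,H} | {B,C,F} | {A,E}.
H and B end up in different blocks, so they are distinguishable. For instance, the string 'ε' is accepted from only H.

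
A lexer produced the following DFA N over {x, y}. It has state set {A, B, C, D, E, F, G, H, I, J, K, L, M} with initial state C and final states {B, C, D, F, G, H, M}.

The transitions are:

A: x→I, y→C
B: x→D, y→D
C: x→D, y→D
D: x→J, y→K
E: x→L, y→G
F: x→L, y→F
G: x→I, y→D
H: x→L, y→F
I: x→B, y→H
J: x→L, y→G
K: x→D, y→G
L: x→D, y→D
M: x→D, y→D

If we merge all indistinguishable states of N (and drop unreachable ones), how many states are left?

First remove the unreachable states {A,E,M}; 10 states remain.
Start with accepting vs non-accepting: {B,C,D,F,G,H} | {I,J,K,L}.
Split {B,C,D,F,G,H} by δ(·,x) → {D,F,G,H} and {B,C}.
Refine {D,F,G,H} on symbol y: members go to different blocks, giving {F,G,H} and {D}.
On input y, block {F,G,H} splits into {F,H} and {G}.
Refine {I,J,K,L} on symbol x: members go to different blocks, giving {K,L} and {I} and {J}.
Refine {K,L} on symbol y: members go to different blocks, giving {K} and {L}.
The partition is now stable with 8 blocks: {F,H} | {K} | {B,C} | {D} | {G} | {I} | {J} | {L}.

8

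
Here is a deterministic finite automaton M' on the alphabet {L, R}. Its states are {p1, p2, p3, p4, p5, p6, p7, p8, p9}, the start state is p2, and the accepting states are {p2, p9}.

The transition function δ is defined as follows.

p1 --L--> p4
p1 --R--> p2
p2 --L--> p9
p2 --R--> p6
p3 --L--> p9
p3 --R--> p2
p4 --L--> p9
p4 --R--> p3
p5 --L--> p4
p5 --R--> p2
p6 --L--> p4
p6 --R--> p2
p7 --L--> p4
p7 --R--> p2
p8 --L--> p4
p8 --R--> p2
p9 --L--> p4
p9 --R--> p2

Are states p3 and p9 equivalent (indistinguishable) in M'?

No

First remove the unreachable states {p1,p5,p7,p8}; 5 states remain.
P0 = {p2,p9} | {p3,p4,p6}.
Refine {p2,p9} on symbol L: members go to different blocks, giving {p2} and {p9}.
Split {p3,p4,p6} by δ(·,L) → {p3,p4} and {p6}.
On input R, block {p3,p4} splits into {p3} and {p4}.
The partition is now stable with 5 blocks: {p2} | {p3} | {p9} | {p6} | {p4}.
p3 and p9 end up in different blocks, so they are distinguishable. For instance, the string 'ε' is accepted from only p9.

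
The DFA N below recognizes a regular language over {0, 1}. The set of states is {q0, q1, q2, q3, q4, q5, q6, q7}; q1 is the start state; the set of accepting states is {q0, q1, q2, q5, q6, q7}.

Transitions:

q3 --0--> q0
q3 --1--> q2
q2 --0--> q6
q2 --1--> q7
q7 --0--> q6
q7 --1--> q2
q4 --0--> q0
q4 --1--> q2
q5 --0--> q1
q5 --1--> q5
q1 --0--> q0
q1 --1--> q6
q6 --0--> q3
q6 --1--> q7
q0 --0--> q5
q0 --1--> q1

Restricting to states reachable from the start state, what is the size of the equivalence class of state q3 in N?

Reachable states from the start: {q0,q1,q2,q3,q5,q6,q7}. Unreachable: {q4} — drop them.
Start with accepting vs non-accepting: {q0,q1,q2,q5,q6,q7} | {q3}.
Refine {q0,q1,q2,q5,q6,q7} on symbol 0: members go to different blocks, giving {q0,q1,q2,q5,q7} and {q6}.
Refine {q0,q1,q2,q5,q7} on symbol 0: members go to different blocks, giving {q0,q1,q5} and {q2,q7}.
Split {q0,q1,q5} by δ(·,1) → {q0,q5} and {q1}.
On input 0, block {q0,q5} splits into {q0} and {q5}.
No further refinement is possible. Final partition (6 blocks): {q0} | {q3} | {q6} | {q2,q7} | {q1} | {q5}.
The equivalence class containing q3 is {q3}, of size 1.

1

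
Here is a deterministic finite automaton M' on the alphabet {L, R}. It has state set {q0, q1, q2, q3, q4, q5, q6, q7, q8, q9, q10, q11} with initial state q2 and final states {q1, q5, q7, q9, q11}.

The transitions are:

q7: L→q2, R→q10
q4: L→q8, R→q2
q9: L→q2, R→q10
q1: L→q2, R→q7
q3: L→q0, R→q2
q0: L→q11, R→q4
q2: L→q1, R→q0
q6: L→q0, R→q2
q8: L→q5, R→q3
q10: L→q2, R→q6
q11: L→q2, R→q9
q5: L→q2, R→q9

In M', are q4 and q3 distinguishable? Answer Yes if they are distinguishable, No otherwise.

All states are reachable from the start state.
Initial partition by acceptance: {q1,q5,q7,q9,q11} | {q0,q2,q3,q4,q6,q8,q10}.
Split {q1,q5,q7,q9,q11} by δ(·,R) → {q1,q5,q11} and {q7,q9}.
Split {q0,q2,q3,q4,q6,q8,q10} by δ(·,L) → {q3,q4,q6,q10} and {q0,q2,q8}.
On input R, block {q3,q4,q6,q10} splits into {q3,q4,q6} and {q10}.
Refine {q0,q2,q8} on symbol R: members go to different blocks, giving {q0,q8} and {q2}.
Stable partition: {q1,q5,q11} | {q3,q4,q6} | {q7,q9} | {q0,q8} | {q10} | {q2} — 6 equivalence classes.
q4 and q3 lie in the same block of the stable partition, so they are equivalent — no string distinguishes them.

No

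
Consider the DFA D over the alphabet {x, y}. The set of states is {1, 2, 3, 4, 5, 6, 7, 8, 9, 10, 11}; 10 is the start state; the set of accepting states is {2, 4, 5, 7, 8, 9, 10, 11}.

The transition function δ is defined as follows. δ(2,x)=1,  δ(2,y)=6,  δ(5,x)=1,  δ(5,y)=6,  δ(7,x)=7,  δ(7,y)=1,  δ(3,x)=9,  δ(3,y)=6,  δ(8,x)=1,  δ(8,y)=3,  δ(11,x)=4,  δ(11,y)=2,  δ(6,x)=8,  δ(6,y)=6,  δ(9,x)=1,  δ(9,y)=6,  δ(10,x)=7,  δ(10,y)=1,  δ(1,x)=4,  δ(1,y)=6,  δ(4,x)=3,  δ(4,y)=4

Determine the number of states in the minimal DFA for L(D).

5

First remove the unreachable states {2,5,11}; 8 states remain.
P0 = {4,7,8,9,10} | {1,3,6}.
Split {4,7,8,9,10} by δ(·,x) → {4,8,9} and {7,10}.
Split {4,8,9} by δ(·,y) → {8,9} and {4}.
Split {1,3,6} by δ(·,x) → {3,6} and {1}.
The partition is now stable with 5 blocks: {8,9} | {3,6} | {7,10} | {4} | {1}.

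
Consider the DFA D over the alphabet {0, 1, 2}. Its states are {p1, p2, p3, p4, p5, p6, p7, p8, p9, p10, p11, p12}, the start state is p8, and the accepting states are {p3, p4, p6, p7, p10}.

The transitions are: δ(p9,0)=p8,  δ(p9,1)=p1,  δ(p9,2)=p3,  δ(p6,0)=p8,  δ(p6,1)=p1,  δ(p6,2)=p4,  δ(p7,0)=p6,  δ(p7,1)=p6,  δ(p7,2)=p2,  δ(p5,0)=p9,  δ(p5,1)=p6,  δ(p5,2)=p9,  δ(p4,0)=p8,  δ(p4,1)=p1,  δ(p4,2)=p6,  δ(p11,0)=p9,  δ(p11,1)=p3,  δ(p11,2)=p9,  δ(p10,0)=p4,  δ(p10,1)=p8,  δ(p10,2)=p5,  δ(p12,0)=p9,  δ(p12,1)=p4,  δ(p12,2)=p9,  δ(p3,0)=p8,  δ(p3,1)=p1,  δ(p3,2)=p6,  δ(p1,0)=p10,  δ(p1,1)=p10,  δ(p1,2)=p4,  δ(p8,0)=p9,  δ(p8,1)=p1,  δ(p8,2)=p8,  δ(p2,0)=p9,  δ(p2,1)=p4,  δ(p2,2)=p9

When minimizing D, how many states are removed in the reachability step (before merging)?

4

Starting at p8 and following transitions, the reachable set is {p1, p3, p4, p5, p6, p8, p9, p10}. That leaves p2, p7, p11, p12 unreachable — 4 in total.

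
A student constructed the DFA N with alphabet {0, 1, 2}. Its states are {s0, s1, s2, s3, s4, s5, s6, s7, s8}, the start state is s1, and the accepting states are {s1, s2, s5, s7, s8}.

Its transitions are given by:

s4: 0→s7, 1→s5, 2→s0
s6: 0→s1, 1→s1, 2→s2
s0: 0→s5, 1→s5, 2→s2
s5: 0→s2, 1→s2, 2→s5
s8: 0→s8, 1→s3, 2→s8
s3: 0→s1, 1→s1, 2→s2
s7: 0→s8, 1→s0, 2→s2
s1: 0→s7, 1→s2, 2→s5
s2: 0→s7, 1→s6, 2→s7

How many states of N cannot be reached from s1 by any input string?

No path from s1 leads to s4; the other 8 states are all reachable.

1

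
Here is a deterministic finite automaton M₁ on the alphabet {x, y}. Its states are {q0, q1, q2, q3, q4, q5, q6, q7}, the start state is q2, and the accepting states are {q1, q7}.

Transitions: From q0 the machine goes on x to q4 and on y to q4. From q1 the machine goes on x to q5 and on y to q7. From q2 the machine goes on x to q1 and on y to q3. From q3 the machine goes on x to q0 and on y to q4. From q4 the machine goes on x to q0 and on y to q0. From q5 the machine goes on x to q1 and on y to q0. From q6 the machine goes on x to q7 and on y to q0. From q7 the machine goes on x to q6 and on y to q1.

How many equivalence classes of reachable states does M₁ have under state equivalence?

3

P0 = {q1,q7} | {q0,q2,q3,q4,q5,q6}.
Refine {q0,q2,q3,q4,q5,q6} on symbol x: members go to different blocks, giving {q0,q3,q4} and {q2,q5,q6}.
No further refinement is possible. Final partition (3 blocks): {q1,q7} | {q0,q3,q4} | {q2,q5,q6}.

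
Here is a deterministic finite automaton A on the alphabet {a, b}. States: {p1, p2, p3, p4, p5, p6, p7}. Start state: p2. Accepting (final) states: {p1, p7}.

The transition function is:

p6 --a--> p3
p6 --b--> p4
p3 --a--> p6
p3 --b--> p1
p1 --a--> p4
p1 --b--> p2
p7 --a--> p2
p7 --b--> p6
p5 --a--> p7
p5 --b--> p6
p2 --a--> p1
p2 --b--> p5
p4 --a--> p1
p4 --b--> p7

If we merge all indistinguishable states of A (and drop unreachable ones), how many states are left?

7

All states are reachable from the start state.
Initial partition by acceptance: {p1,p7} | {p2,p3,p4,p5,p6}.
Refine {p2,p3,p4,p5,p6} on symbol a: members go to different blocks, giving {p2,p4,p5} and {p3,p6}.
On input b, block {p1,p7} splits into {p1} and {p7}.
Split {p2,p4,p5} by δ(·,a) → {p2,p4} and {p5}.
On input b, block {p2,p4} splits into {p2} and {p4}.
Refine {p3,p6} on symbol b: members go to different blocks, giving {p3} and {p6}.
No further refinement is possible. Final partition (7 blocks): {p1} | {p2} | {p3} | {p7} | {p5} | {p4} | {p6}.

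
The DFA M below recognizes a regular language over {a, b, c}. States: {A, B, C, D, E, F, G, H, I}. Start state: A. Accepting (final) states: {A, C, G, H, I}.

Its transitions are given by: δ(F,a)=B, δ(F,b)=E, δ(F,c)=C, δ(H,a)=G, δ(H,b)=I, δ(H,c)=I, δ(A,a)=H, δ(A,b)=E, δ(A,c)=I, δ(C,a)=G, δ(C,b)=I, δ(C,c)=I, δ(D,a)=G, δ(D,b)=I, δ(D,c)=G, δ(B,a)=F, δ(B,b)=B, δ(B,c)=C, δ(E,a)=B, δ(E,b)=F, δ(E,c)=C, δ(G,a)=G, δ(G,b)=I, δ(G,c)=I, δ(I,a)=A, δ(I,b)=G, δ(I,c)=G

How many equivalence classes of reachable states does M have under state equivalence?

4

First remove the unreachable states {D}; 8 states remain.
P0 = {A,C,G,H,I} | {B,E,F}.
On input b, block {A,C,G,H,I} splits into {C,G,H,I} and {A}.
Split {C,G,H,I} by δ(·,a) → {C,G,H} and {I}.
The partition is now stable with 4 blocks: {C,G,H} | {B,E,F} | {A} | {I}.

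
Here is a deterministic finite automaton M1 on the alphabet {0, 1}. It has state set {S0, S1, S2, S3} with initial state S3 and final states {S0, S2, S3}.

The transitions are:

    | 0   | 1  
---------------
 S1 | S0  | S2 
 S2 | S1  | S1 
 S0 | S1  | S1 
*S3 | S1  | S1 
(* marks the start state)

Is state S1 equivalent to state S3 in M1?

All states are reachable from the start state.
P0 = {S0,S2,S3} | {S1}.
The partition is now stable with 2 blocks: {S0,S2,S3} | {S1}.
S1 and S3 end up in different blocks, so they are distinguishable. For instance, the string 'ε' is accepted from only S3.

No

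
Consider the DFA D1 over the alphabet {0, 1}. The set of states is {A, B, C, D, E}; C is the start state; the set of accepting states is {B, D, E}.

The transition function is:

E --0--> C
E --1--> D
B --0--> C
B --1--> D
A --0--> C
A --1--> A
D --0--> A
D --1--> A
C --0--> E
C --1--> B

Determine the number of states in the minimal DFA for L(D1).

P0 = {B,D,E} | {A,C}.
Refine {B,D,E} on symbol 1: members go to different blocks, giving {B,E} and {D}.
Refine {A,C} on symbol 0: members go to different blocks, giving {A} and {C}.
No further refinement is possible. Final partition (4 blocks): {B,E} | {A} | {D} | {C}.

4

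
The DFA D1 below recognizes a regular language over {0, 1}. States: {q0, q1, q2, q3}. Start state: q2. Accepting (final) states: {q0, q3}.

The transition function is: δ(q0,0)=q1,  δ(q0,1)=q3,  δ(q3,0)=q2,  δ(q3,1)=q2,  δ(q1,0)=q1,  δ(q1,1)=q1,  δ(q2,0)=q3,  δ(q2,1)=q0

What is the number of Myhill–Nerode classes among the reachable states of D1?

P0 = {q0,q3} | {q1,q2}.
Split {q0,q3} by δ(·,1) → {q0} and {q3}.
Refine {q1,q2} on symbol 0: members go to different blocks, giving {q1} and {q2}.
The partition is now stable with 4 blocks: {q0} | {q1} | {q3} | {q2}.

4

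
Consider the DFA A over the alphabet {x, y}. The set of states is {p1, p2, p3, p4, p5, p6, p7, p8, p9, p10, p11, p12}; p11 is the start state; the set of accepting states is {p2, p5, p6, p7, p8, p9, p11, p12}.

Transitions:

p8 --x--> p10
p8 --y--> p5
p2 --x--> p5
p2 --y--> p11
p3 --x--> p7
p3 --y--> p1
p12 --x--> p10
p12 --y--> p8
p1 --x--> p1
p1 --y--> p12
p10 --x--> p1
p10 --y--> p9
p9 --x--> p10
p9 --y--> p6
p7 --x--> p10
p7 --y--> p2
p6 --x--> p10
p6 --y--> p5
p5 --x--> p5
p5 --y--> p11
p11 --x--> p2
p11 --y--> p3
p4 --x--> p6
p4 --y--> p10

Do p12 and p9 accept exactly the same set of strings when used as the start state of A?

Yes

First remove the unreachable states {p4}; 11 states remain.
Start with accepting vs non-accepting: {p2,p5,p6,p7,p8,p9,p11,p12} | {p1,p3,p10}.
Refine {p2,p5,p6,p7,p8,p9,p11,p12} on symbol x: members go to different blocks, giving {p6,p7,p8,p9,p12} and {p2,p5,p11}.
Refine {p6,p7,p8,p9,p12} on symbol y: members go to different blocks, giving {p6,p7,p8} and {p9,p12}.
Refine {p1,p3,p10} on symbol x: members go to different blocks, giving {p1,p10} and {p3}.
Refine {p2,p5,p11} on symbol y: members go to different blocks, giving {p2,p5} and {p11}.
The partition is now stable with 6 blocks: {p6,p7,p8} | {p1,p10} | {p2,p5} | {p9,p12} | {p3} | {p11}.
p12 and p9 lie in the same block of the stable partition, so they are equivalent — no string distinguishes them.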